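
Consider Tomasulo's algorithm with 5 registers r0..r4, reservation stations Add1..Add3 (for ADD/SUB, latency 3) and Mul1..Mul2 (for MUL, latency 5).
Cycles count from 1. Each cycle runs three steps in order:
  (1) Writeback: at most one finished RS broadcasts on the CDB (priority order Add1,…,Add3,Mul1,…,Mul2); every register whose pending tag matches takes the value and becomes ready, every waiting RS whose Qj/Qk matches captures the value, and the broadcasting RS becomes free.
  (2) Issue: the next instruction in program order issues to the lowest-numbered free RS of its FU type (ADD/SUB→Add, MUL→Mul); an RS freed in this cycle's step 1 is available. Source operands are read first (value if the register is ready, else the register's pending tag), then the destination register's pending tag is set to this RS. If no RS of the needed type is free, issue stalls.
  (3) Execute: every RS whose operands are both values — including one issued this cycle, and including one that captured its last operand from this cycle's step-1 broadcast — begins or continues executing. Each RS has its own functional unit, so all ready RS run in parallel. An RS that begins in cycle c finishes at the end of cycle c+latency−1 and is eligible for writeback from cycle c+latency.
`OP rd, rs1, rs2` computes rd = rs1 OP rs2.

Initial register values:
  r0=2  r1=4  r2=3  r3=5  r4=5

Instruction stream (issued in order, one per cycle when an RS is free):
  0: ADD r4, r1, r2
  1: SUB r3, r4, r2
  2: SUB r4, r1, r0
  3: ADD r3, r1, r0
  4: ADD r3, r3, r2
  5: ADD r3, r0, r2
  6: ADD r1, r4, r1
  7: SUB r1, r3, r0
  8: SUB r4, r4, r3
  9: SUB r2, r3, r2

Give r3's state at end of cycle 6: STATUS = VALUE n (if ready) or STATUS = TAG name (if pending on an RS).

cycle 1: issue ADD r4<-Add1 // r0:2,r1:4,r2:3,r3:5,r4:Add1
cycle 2: issue SUB r3<-Add2 // r0:2,r1:4,r2:3,r3:Add2,r4:Add1
cycle 3: issue SUB r4<-Add3 // r0:2,r1:4,r2:3,r3:Add2,r4:Add3
cycle 4: CDB Add1=7; issue ADD r3<-Add1 // r0:2,r1:4,r2:3,r3:Add1,r4:Add3
cycle 5: stall // r0:2,r1:4,r2:3,r3:Add1,r4:Add3
cycle 6: CDB Add3=2; issue ADD r3<-Add3 // r0:2,r1:4,r2:3,r3:Add3,r4:2

STATUS = TAG Add3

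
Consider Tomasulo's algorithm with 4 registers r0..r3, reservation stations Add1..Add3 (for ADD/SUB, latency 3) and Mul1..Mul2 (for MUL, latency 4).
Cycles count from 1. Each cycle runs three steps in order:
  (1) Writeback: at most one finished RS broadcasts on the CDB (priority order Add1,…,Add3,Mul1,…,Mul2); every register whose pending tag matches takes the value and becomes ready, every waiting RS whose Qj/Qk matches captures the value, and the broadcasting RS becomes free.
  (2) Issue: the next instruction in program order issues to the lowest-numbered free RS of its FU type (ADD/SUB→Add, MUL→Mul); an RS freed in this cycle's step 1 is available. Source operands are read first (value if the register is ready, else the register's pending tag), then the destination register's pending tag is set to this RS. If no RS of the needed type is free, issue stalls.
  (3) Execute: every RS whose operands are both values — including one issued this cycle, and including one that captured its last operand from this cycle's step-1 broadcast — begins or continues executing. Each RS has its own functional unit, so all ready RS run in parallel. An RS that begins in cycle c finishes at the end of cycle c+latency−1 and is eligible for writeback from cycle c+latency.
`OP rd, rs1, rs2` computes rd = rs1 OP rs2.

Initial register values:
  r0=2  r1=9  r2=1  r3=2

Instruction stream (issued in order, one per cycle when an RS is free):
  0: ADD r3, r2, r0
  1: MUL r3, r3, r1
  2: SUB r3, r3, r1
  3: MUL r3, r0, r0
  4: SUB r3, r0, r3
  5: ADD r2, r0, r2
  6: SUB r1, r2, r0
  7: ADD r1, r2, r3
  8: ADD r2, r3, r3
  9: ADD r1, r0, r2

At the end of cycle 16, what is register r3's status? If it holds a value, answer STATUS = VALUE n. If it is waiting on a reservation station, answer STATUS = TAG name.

c1: issue ADD r3<-Add1 | r0:2,r1:9,r2:1,r3:Add1
c2: issue MUL r3<-Mul1 | r0:2,r1:9,r2:1,r3:Mul1
c3: issue SUB r3<-Add2 | r0:2,r1:9,r2:1,r3:Add2
c4: CDB Add1=3; issue MUL r3<-Mul2 | r0:2,r1:9,r2:1,r3:Mul2
c5: issue SUB r3<-Add1 | r0:2,r1:9,r2:1,r3:Add1
c6: issue ADD r2<-Add3 | r0:2,r1:9,r2:Add3,r3:Add1
c7: stall | r0:2,r1:9,r2:Add3,r3:Add1
c8: CDB Mul1=27; stall | r0:2,r1:9,r2:Add3,r3:Add1
c9: CDB Add3=3; issue SUB r1<-Add3 | r0:2,r1:Add3,r2:3,r3:Add1
c10: CDB Mul2=4; stall | r0:2,r1:Add3,r2:3,r3:Add1
c11: CDB Add2=18; issue ADD r1<-Add2 | r0:2,r1:Add2,r2:3,r3:Add1
c12: CDB Add3=1; issue ADD r2<-Add3 | r0:2,r1:Add2,r2:Add3,r3:Add1
c13: CDB Add1=-2; issue ADD r1<-Add1 | r0:2,r1:Add1,r2:Add3,r3:-2
c14: - | r0:2,r1:Add1,r2:Add3,r3:-2
c15: - | r0:2,r1:Add1,r2:Add3,r3:-2
c16: CDB Add2=1 | r0:2,r1:Add1,r2:Add3,r3:-2

STATUS = VALUE -2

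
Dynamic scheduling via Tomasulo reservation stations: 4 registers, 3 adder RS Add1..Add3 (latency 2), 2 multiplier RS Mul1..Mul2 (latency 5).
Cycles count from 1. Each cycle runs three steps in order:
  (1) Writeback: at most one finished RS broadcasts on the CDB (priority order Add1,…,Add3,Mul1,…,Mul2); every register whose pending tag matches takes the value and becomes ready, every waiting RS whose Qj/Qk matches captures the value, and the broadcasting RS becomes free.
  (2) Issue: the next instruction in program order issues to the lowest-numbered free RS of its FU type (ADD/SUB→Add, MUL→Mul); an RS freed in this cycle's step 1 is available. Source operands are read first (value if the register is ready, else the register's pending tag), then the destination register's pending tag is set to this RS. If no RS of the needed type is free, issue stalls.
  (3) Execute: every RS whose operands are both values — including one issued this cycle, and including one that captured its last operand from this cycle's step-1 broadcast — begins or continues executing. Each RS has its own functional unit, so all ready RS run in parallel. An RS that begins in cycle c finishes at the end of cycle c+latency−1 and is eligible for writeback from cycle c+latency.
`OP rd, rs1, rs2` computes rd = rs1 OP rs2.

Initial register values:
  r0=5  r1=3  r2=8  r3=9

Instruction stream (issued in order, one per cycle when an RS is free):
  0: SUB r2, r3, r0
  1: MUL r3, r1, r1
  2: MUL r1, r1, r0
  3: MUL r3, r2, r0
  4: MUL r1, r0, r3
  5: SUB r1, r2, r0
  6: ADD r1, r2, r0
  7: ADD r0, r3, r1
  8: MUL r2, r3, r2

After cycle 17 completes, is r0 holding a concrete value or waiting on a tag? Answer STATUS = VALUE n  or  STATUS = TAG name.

STATUS = VALUE 29

c1: issue SUB r2<-Add1 | r0:5,r1:3,r2:Add1,r3:9
c2: issue MUL r3<-Mul1 | r0:5,r1:3,r2:Add1,r3:Mul1
c3: CDB Add1=4; issue MUL r1<-Mul2 | r0:5,r1:Mul2,r2:4,r3:Mul1
c4: stall | r0:5,r1:Mul2,r2:4,r3:Mul1
c5: stall | r0:5,r1:Mul2,r2:4,r3:Mul1
c6: stall | r0:5,r1:Mul2,r2:4,r3:Mul1
c7: CDB Mul1=9; issue MUL r3<-Mul1 | r0:5,r1:Mul2,r2:4,r3:Mul1
c8: CDB Mul2=15; issue MUL r1<-Mul2 | r0:5,r1:Mul2,r2:4,r3:Mul1
c9: issue SUB r1<-Add1 | r0:5,r1:Add1,r2:4,r3:Mul1
c10: issue ADD r1<-Add2 | r0:5,r1:Add2,r2:4,r3:Mul1
c11: CDB Add1=-1; issue ADD r0<-Add1 | r0:Add1,r1:Add2,r2:4,r3:Mul1
c12: CDB Add2=9; stall | r0:Add1,r1:9,r2:4,r3:Mul1
c13: CDB Mul1=20; issue MUL r2<-Mul1 | r0:Add1,r1:9,r2:Mul1,r3:20
c14: - | r0:Add1,r1:9,r2:Mul1,r3:20
c15: CDB Add1=29 | r0:29,r1:9,r2:Mul1,r3:20
c16: - | r0:29,r1:9,r2:Mul1,r3:20
c17: - | r0:29,r1:9,r2:Mul1,r3:20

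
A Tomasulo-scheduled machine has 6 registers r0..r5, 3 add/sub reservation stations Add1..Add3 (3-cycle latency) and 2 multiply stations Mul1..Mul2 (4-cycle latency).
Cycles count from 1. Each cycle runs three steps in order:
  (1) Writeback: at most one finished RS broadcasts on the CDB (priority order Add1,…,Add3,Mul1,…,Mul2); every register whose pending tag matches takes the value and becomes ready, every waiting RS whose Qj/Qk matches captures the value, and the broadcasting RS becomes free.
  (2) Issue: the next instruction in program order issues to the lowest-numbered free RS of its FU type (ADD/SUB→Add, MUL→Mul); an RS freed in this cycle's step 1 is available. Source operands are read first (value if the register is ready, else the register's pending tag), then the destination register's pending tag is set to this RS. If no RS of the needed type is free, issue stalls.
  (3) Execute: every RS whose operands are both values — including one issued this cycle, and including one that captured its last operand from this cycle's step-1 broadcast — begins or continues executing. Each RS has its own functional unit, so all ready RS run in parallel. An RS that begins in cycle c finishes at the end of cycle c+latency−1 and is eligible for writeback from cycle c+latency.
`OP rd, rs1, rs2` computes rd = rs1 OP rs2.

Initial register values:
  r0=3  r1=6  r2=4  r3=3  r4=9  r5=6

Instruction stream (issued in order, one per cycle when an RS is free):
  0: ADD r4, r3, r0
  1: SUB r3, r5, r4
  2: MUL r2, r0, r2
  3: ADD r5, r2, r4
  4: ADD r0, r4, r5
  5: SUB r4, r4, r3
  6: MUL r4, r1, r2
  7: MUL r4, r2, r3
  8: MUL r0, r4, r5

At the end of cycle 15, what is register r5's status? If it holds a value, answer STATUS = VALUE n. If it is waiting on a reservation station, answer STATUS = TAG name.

STATUS = VALUE 18

  c1: issue ADD r4<-Add1  regs: r0:3,r1:6,r2:4,r3:3,r4:Add1,r5:6
  c2: issue SUB r3<-Add2  regs: r0:3,r1:6,r2:4,r3:Add2,r4:Add1,r5:6
  c3: issue MUL r2<-Mul1  regs: r0:3,r1:6,r2:Mul1,r3:Add2,r4:Add1,r5:6
  c4: CDB Add1=6; issue ADD r5<-Add1  regs: r0:3,r1:6,r2:Mul1,r3:Add2,r4:6,r5:Add1
  c5: issue ADD r0<-Add3  regs: r0:Add3,r1:6,r2:Mul1,r3:Add2,r4:6,r5:Add1
  c6: stall  regs: r0:Add3,r1:6,r2:Mul1,r3:Add2,r4:6,r5:Add1
  c7: CDB Add2=0; issue SUB r4<-Add2  regs: r0:Add3,r1:6,r2:Mul1,r3:0,r4:Add2,r5:Add1
  c8: CDB Mul1=12; issue MUL r4<-Mul1  regs: r0:Add3,r1:6,r2:12,r3:0,r4:Mul1,r5:Add1
  c9: issue MUL r4<-Mul2  regs: r0:Add3,r1:6,r2:12,r3:0,r4:Mul2,r5:Add1
  c10: CDB Add2=6; stall  regs: r0:Add3,r1:6,r2:12,r3:0,r4:Mul2,r5:Add1
  c11: CDB Add1=18; stall  regs: r0:Add3,r1:6,r2:12,r3:0,r4:Mul2,r5:18
  c12: CDB Mul1=72; issue MUL r0<-Mul1  regs: r0:Mul1,r1:6,r2:12,r3:0,r4:Mul2,r5:18
  c13: CDB Mul2=0  regs: r0:Mul1,r1:6,r2:12,r3:0,r4:0,r5:18
  c14: CDB Add3=24  regs: r0:Mul1,r1:6,r2:12,r3:0,r4:0,r5:18
  c15: -  regs: r0:Mul1,r1:6,r2:12,r3:0,r4:0,r5:18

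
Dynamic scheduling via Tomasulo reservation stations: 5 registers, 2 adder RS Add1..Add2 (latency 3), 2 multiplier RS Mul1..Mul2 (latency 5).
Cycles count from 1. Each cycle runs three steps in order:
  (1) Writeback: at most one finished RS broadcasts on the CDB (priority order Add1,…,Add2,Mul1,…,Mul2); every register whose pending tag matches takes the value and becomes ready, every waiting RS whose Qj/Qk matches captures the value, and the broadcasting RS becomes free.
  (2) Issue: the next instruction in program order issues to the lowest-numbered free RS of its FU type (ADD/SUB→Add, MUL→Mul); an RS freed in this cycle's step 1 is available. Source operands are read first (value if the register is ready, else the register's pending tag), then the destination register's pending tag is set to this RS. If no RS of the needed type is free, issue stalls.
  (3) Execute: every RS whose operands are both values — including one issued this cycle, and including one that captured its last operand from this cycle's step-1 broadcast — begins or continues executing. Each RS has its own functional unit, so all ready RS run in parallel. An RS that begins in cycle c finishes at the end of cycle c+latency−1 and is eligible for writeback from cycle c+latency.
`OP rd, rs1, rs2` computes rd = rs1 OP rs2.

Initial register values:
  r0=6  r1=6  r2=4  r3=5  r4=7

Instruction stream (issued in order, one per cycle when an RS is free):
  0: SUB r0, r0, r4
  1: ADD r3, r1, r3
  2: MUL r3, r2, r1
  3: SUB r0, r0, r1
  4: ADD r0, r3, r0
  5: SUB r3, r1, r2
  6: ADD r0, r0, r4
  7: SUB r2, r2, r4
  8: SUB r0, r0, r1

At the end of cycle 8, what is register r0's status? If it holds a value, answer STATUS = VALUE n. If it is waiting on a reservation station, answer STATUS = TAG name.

  c1: issue SUB r0<-Add1  regs: r0:Add1,r1:6,r2:4,r3:5,r4:7
  c2: issue ADD r3<-Add2  regs: r0:Add1,r1:6,r2:4,r3:Add2,r4:7
  c3: issue MUL r3<-Mul1  regs: r0:Add1,r1:6,r2:4,r3:Mul1,r4:7
  c4: CDB Add1=-1; issue SUB r0<-Add1  regs: r0:Add1,r1:6,r2:4,r3:Mul1,r4:7
  c5: CDB Add2=11; issue ADD r0<-Add2  regs: r0:Add2,r1:6,r2:4,r3:Mul1,r4:7
  c6: stall  regs: r0:Add2,r1:6,r2:4,r3:Mul1,r4:7
  c7: CDB Add1=-7; issue SUB r3<-Add1  regs: r0:Add2,r1:6,r2:4,r3:Add1,r4:7
  c8: CDB Mul1=24; stall  regs: r0:Add2,r1:6,r2:4,r3:Add1,r4:7

STATUS = TAG Add2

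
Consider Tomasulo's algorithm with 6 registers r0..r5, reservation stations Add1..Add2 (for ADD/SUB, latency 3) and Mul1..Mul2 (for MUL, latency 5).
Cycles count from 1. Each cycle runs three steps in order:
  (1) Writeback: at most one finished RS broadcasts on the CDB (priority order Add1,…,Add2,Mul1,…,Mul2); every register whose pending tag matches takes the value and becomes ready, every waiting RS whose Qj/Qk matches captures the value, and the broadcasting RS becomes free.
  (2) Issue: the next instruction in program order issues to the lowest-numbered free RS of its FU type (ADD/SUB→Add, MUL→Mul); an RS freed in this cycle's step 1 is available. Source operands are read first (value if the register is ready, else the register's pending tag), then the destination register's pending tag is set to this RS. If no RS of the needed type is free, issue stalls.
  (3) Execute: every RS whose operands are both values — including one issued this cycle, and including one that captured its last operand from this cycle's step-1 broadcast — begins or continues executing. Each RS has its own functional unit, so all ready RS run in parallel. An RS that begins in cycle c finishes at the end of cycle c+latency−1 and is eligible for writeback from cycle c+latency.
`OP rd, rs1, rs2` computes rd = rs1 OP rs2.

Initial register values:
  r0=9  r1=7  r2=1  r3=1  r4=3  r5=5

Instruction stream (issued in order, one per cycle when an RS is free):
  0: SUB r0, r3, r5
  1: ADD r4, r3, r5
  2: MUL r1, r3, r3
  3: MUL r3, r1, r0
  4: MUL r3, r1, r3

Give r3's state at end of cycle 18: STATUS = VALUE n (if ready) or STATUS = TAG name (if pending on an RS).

STATUS = VALUE -4

cycle 1: issue SUB r0<-Add1 // r0:Add1,r1:7,r2:1,r3:1,r4:3,r5:5
cycle 2: issue ADD r4<-Add2 // r0:Add1,r1:7,r2:1,r3:1,r4:Add2,r5:5
cycle 3: issue MUL r1<-Mul1 // r0:Add1,r1:Mul1,r2:1,r3:1,r4:Add2,r5:5
cycle 4: CDB Add1=-4; issue MUL r3<-Mul2 // r0:-4,r1:Mul1,r2:1,r3:Mul2,r4:Add2,r5:5
cycle 5: CDB Add2=6; stall // r0:-4,r1:Mul1,r2:1,r3:Mul2,r4:6,r5:5
cycle 6: stall // r0:-4,r1:Mul1,r2:1,r3:Mul2,r4:6,r5:5
cycle 7: stall // r0:-4,r1:Mul1,r2:1,r3:Mul2,r4:6,r5:5
cycle 8: CDB Mul1=1; issue MUL r3<-Mul1 // r0:-4,r1:1,r2:1,r3:Mul1,r4:6,r5:5
cycle 9: - // r0:-4,r1:1,r2:1,r3:Mul1,r4:6,r5:5
cycle 10: - // r0:-4,r1:1,r2:1,r3:Mul1,r4:6,r5:5
cycle 11: - // r0:-4,r1:1,r2:1,r3:Mul1,r4:6,r5:5
cycle 12: - // r0:-4,r1:1,r2:1,r3:Mul1,r4:6,r5:5
cycle 13: CDB Mul2=-4 // r0:-4,r1:1,r2:1,r3:Mul1,r4:6,r5:5
cycle 14: - // r0:-4,r1:1,r2:1,r3:Mul1,r4:6,r5:5
cycle 15: - // r0:-4,r1:1,r2:1,r3:Mul1,r4:6,r5:5
cycle 16: - // r0:-4,r1:1,r2:1,r3:Mul1,r4:6,r5:5
cycle 17: - // r0:-4,r1:1,r2:1,r3:Mul1,r4:6,r5:5
cycle 18: CDB Mul1=-4 // r0:-4,r1:1,r2:1,r3:-4,r4:6,r5:5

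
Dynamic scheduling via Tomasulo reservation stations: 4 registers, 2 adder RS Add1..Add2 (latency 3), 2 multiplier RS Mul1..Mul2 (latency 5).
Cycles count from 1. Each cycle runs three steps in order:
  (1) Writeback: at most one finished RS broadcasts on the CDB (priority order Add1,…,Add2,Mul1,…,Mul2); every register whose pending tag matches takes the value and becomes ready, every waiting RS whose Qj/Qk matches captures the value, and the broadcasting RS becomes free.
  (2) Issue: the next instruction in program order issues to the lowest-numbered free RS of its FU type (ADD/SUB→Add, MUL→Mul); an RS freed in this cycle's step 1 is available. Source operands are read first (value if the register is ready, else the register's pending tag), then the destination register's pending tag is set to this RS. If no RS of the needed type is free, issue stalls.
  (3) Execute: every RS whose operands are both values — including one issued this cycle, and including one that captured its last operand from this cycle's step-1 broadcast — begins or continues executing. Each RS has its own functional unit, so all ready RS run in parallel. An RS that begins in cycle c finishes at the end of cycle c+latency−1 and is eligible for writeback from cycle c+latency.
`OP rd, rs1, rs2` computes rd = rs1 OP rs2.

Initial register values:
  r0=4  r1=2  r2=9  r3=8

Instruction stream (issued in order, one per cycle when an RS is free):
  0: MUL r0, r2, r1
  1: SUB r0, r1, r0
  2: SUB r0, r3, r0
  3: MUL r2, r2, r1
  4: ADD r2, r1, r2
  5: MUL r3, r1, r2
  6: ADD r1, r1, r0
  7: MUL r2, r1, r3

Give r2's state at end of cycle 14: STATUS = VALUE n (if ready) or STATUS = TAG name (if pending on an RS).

c1: issue MUL r0<-Mul1 | r0:Mul1,r1:2,r2:9,r3:8
c2: issue SUB r0<-Add1 | r0:Add1,r1:2,r2:9,r3:8
c3: issue SUB r0<-Add2 | r0:Add2,r1:2,r2:9,r3:8
c4: issue MUL r2<-Mul2 | r0:Add2,r1:2,r2:Mul2,r3:8
c5: stall | r0:Add2,r1:2,r2:Mul2,r3:8
c6: CDB Mul1=18; stall | r0:Add2,r1:2,r2:Mul2,r3:8
c7: stall | r0:Add2,r1:2,r2:Mul2,r3:8
c8: stall | r0:Add2,r1:2,r2:Mul2,r3:8
c9: CDB Add1=-16; issue ADD r2<-Add1 | r0:Add2,r1:2,r2:Add1,r3:8
c10: CDB Mul2=18; issue MUL r3<-Mul1 | r0:Add2,r1:2,r2:Add1,r3:Mul1
c11: stall | r0:Add2,r1:2,r2:Add1,r3:Mul1
c12: CDB Add2=24; issue ADD r1<-Add2 | r0:24,r1:Add2,r2:Add1,r3:Mul1
c13: CDB Add1=20; issue MUL r2<-Mul2 | r0:24,r1:Add2,r2:Mul2,r3:Mul1
c14: - | r0:24,r1:Add2,r2:Mul2,r3:Mul1

STATUS = TAG Mul2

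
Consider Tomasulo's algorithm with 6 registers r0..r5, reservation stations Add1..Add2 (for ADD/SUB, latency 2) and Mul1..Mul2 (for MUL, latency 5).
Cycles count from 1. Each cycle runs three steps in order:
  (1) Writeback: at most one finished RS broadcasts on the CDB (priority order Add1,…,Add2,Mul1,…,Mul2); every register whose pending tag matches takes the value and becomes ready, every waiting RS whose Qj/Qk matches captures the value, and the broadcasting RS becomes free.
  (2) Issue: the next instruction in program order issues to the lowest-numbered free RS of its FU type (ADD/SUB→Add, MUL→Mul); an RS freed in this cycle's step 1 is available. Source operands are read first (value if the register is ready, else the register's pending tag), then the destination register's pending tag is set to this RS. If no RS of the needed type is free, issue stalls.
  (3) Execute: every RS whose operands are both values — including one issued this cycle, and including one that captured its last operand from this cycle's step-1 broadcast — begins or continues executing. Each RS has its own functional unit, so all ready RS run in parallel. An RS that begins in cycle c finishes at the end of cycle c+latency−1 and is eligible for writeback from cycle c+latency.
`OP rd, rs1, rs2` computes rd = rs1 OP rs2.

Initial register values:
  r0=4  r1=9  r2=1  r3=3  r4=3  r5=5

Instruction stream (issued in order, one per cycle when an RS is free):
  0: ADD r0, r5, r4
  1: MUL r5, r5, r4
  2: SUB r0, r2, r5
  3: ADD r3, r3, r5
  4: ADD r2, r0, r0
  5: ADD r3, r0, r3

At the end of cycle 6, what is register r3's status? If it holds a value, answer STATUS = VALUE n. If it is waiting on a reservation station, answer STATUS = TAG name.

STATUS = TAG Add2

c1: issue ADD r0<-Add1 | r0:Add1,r1:9,r2:1,r3:3,r4:3,r5:5
c2: issue MUL r5<-Mul1 | r0:Add1,r1:9,r2:1,r3:3,r4:3,r5:Mul1
c3: CDB Add1=8; issue SUB r0<-Add1 | r0:Add1,r1:9,r2:1,r3:3,r4:3,r5:Mul1
c4: issue ADD r3<-Add2 | r0:Add1,r1:9,r2:1,r3:Add2,r4:3,r5:Mul1
c5: stall | r0:Add1,r1:9,r2:1,r3:Add2,r4:3,r5:Mul1
c6: stall | r0:Add1,r1:9,r2:1,r3:Add2,r4:3,r5:Mul1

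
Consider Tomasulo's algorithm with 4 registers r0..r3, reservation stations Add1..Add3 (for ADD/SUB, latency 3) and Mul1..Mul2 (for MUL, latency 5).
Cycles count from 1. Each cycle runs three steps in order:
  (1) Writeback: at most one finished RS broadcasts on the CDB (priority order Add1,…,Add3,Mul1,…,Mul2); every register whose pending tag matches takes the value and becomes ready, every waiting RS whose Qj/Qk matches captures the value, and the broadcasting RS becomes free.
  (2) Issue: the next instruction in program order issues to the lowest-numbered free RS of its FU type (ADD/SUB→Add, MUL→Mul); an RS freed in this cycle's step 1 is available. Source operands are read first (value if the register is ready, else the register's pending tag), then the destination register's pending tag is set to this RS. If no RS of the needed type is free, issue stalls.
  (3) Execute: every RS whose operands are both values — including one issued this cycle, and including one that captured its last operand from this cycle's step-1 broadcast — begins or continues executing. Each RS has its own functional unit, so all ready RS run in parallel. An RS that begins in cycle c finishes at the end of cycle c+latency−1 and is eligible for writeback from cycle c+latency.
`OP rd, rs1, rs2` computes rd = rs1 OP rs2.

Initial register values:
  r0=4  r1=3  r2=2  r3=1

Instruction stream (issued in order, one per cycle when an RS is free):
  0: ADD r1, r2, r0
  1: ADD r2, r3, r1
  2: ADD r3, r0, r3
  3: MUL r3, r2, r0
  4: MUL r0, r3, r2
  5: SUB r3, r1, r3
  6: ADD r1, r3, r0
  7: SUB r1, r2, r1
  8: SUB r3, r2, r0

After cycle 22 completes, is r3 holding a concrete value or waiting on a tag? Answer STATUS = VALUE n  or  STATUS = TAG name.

STATUS = VALUE -189

c1: issue ADD r1<-Add1 | r0:4,r1:Add1,r2:2,r3:1
c2: issue ADD r2<-Add2 | r0:4,r1:Add1,r2:Add2,r3:1
c3: issue ADD r3<-Add3 | r0:4,r1:Add1,r2:Add2,r3:Add3
c4: CDB Add1=6; issue MUL r3<-Mul1 | r0:4,r1:6,r2:Add2,r3:Mul1
c5: issue MUL r0<-Mul2 | r0:Mul2,r1:6,r2:Add2,r3:Mul1
c6: CDB Add3=5; issue SUB r3<-Add1 | r0:Mul2,r1:6,r2:Add2,r3:Add1
c7: CDB Add2=7; issue ADD r1<-Add2 | r0:Mul2,r1:Add2,r2:7,r3:Add1
c8: issue SUB r1<-Add3 | r0:Mul2,r1:Add3,r2:7,r3:Add1
c9: stall | r0:Mul2,r1:Add3,r2:7,r3:Add1
c10: stall | r0:Mul2,r1:Add3,r2:7,r3:Add1
c11: stall | r0:Mul2,r1:Add3,r2:7,r3:Add1
c12: CDB Mul1=28; stall | r0:Mul2,r1:Add3,r2:7,r3:Add1
c13: stall | r0:Mul2,r1:Add3,r2:7,r3:Add1
c14: stall | r0:Mul2,r1:Add3,r2:7,r3:Add1
c15: CDB Add1=-22; issue SUB r3<-Add1 | r0:Mul2,r1:Add3,r2:7,r3:Add1
c16: - | r0:Mul2,r1:Add3,r2:7,r3:Add1
c17: CDB Mul2=196 | r0:196,r1:Add3,r2:7,r3:Add1
c18: - | r0:196,r1:Add3,r2:7,r3:Add1
c19: - | r0:196,r1:Add3,r2:7,r3:Add1
c20: CDB Add1=-189 | r0:196,r1:Add3,r2:7,r3:-189
c21: CDB Add2=174 | r0:196,r1:Add3,r2:7,r3:-189
c22: - | r0:196,r1:Add3,r2:7,r3:-189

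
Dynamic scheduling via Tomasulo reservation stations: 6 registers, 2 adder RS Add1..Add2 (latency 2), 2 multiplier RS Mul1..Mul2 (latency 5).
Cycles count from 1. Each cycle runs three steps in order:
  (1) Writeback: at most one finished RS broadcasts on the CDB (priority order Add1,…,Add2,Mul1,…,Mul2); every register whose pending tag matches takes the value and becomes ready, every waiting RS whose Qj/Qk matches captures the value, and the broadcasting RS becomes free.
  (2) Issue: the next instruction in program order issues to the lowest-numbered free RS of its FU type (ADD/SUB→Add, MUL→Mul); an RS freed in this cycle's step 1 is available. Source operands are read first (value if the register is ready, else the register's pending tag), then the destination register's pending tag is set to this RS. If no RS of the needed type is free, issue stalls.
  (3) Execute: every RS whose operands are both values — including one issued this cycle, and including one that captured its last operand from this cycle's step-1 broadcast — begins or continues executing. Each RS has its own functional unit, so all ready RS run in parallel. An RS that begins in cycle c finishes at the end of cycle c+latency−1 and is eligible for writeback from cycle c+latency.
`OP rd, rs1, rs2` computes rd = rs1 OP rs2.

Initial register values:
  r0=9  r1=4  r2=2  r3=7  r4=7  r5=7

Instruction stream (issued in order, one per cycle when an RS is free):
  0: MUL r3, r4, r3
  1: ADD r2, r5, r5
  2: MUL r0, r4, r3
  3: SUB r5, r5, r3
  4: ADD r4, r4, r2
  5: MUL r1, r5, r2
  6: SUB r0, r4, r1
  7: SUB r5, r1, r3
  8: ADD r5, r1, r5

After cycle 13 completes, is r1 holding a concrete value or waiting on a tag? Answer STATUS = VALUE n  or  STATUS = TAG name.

STATUS = VALUE -588

  c1: issue MUL r3<-Mul1  regs: r0:9,r1:4,r2:2,r3:Mul1,r4:7,r5:7
  c2: issue ADD r2<-Add1  regs: r0:9,r1:4,r2:Add1,r3:Mul1,r4:7,r5:7
  c3: issue MUL r0<-Mul2  regs: r0:Mul2,r1:4,r2:Add1,r3:Mul1,r4:7,r5:7
  c4: CDB Add1=14; issue SUB r5<-Add1  regs: r0:Mul2,r1:4,r2:14,r3:Mul1,r4:7,r5:Add1
  c5: issue ADD r4<-Add2  regs: r0:Mul2,r1:4,r2:14,r3:Mul1,r4:Add2,r5:Add1
  c6: CDB Mul1=49; issue MUL r1<-Mul1  regs: r0:Mul2,r1:Mul1,r2:14,r3:49,r4:Add2,r5:Add1
  c7: CDB Add2=21; issue SUB r0<-Add2  regs: r0:Add2,r1:Mul1,r2:14,r3:49,r4:21,r5:Add1
  c8: CDB Add1=-42; issue SUB r5<-Add1  regs: r0:Add2,r1:Mul1,r2:14,r3:49,r4:21,r5:Add1
  c9: stall  regs: r0:Add2,r1:Mul1,r2:14,r3:49,r4:21,r5:Add1
  c10: stall  regs: r0:Add2,r1:Mul1,r2:14,r3:49,r4:21,r5:Add1
  c11: CDB Mul2=343; stall  regs: r0:Add2,r1:Mul1,r2:14,r3:49,r4:21,r5:Add1
  c12: stall  regs: r0:Add2,r1:Mul1,r2:14,r3:49,r4:21,r5:Add1
  c13: CDB Mul1=-588; stall  regs: r0:Add2,r1:-588,r2:14,r3:49,r4:21,r5:Add1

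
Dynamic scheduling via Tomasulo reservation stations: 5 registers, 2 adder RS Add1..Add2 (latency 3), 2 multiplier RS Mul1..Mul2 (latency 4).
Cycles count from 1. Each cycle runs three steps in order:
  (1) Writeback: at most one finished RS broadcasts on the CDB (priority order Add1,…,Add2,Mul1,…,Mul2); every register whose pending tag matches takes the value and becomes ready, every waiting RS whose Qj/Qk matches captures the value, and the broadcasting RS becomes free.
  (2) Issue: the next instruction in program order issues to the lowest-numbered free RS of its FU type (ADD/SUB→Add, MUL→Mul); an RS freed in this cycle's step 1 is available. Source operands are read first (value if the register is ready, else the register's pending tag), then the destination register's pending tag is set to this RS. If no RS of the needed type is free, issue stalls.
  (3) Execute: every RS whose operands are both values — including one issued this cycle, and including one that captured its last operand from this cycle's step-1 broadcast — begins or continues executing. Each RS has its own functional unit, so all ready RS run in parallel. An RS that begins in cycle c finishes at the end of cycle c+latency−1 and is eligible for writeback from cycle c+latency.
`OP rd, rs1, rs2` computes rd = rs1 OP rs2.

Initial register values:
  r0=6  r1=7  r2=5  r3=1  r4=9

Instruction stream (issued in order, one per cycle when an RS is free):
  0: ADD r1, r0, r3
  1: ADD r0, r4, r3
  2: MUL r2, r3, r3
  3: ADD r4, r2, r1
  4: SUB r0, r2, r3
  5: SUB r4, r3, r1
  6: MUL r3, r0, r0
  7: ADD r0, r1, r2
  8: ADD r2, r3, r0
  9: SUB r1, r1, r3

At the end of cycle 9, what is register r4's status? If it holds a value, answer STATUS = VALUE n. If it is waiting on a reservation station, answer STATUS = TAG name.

cycle 1: issue ADD r1<-Add1 // r0:6,r1:Add1,r2:5,r3:1,r4:9
cycle 2: issue ADD r0<-Add2 // r0:Add2,r1:Add1,r2:5,r3:1,r4:9
cycle 3: issue MUL r2<-Mul1 // r0:Add2,r1:Add1,r2:Mul1,r3:1,r4:9
cycle 4: CDB Add1=7; issue ADD r4<-Add1 // r0:Add2,r1:7,r2:Mul1,r3:1,r4:Add1
cycle 5: CDB Add2=10; issue SUB r0<-Add2 // r0:Add2,r1:7,r2:Mul1,r3:1,r4:Add1
cycle 6: stall // r0:Add2,r1:7,r2:Mul1,r3:1,r4:Add1
cycle 7: CDB Mul1=1; stall // r0:Add2,r1:7,r2:1,r3:1,r4:Add1
cycle 8: stall // r0:Add2,r1:7,r2:1,r3:1,r4:Add1
cycle 9: stall // r0:Add2,r1:7,r2:1,r3:1,r4:Add1

STATUS = TAG Add1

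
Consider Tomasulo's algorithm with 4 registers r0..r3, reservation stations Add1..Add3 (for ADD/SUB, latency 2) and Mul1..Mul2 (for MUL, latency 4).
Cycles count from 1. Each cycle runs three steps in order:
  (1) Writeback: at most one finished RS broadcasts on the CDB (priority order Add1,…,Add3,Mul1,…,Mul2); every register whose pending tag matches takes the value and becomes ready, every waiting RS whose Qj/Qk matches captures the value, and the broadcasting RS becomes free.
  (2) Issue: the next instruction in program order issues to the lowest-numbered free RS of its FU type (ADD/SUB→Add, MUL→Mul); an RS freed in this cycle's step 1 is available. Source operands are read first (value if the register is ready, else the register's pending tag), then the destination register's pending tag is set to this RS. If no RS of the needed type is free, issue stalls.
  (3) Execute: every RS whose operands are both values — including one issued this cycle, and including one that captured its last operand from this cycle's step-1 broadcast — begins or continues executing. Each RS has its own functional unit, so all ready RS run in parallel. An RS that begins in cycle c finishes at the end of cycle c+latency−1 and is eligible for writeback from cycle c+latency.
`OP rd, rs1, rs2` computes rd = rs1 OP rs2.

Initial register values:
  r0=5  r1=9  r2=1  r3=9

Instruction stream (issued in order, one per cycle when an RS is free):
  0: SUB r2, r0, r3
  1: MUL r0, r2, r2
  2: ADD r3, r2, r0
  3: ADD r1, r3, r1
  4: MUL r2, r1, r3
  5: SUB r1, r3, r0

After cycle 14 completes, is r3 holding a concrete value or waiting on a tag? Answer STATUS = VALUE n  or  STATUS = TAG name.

cycle 1: issue SUB r2<-Add1 // r0:5,r1:9,r2:Add1,r3:9
cycle 2: issue MUL r0<-Mul1 // r0:Mul1,r1:9,r2:Add1,r3:9
cycle 3: CDB Add1=-4; issue ADD r3<-Add1 // r0:Mul1,r1:9,r2:-4,r3:Add1
cycle 4: issue ADD r1<-Add2 // r0:Mul1,r1:Add2,r2:-4,r3:Add1
cycle 5: issue MUL r2<-Mul2 // r0:Mul1,r1:Add2,r2:Mul2,r3:Add1
cycle 6: issue SUB r1<-Add3 // r0:Mul1,r1:Add3,r2:Mul2,r3:Add1
cycle 7: CDB Mul1=16 // r0:16,r1:Add3,r2:Mul2,r3:Add1
cycle 8: - // r0:16,r1:Add3,r2:Mul2,r3:Add1
cycle 9: CDB Add1=12 // r0:16,r1:Add3,r2:Mul2,r3:12
cycle 10: - // r0:16,r1:Add3,r2:Mul2,r3:12
cycle 11: CDB Add2=21 // r0:16,r1:Add3,r2:Mul2,r3:12
cycle 12: CDB Add3=-4 // r0:16,r1:-4,r2:Mul2,r3:12
cycle 13: - // r0:16,r1:-4,r2:Mul2,r3:12
cycle 14: - // r0:16,r1:-4,r2:Mul2,r3:12

STATUS = VALUE 12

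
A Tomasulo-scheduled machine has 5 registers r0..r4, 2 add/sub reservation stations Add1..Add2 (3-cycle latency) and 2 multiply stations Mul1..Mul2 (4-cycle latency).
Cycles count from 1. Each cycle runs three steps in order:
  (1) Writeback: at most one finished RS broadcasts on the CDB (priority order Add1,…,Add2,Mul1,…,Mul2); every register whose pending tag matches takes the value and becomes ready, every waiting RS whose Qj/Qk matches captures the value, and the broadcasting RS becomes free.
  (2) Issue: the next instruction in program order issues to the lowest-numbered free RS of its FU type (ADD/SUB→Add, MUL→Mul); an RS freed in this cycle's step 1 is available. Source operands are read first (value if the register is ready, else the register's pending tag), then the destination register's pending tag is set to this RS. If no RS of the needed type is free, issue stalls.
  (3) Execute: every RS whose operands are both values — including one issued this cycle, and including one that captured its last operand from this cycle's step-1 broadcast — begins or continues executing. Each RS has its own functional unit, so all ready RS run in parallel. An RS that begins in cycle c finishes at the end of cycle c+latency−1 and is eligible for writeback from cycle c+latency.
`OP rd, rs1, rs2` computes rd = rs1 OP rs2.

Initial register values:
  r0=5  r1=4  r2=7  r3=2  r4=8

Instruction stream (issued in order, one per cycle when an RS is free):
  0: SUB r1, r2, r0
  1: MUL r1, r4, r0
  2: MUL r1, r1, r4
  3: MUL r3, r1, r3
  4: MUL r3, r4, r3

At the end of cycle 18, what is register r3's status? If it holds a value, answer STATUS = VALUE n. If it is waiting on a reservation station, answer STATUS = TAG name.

cycle 1: issue SUB r1<-Add1 // r0:5,r1:Add1,r2:7,r3:2,r4:8
cycle 2: issue MUL r1<-Mul1 // r0:5,r1:Mul1,r2:7,r3:2,r4:8
cycle 3: issue MUL r1<-Mul2 // r0:5,r1:Mul2,r2:7,r3:2,r4:8
cycle 4: CDB Add1=2; stall // r0:5,r1:Mul2,r2:7,r3:2,r4:8
cycle 5: stall // r0:5,r1:Mul2,r2:7,r3:2,r4:8
cycle 6: CDB Mul1=40; issue MUL r3<-Mul1 // r0:5,r1:Mul2,r2:7,r3:Mul1,r4:8
cycle 7: stall // r0:5,r1:Mul2,r2:7,r3:Mul1,r4:8
cycle 8: stall // r0:5,r1:Mul2,r2:7,r3:Mul1,r4:8
cycle 9: stall // r0:5,r1:Mul2,r2:7,r3:Mul1,r4:8
cycle 10: CDB Mul2=320; issue MUL r3<-Mul2 // r0:5,r1:320,r2:7,r3:Mul2,r4:8
cycle 11: - // r0:5,r1:320,r2:7,r3:Mul2,r4:8
cycle 12: - // r0:5,r1:320,r2:7,r3:Mul2,r4:8
cycle 13: - // r0:5,r1:320,r2:7,r3:Mul2,r4:8
cycle 14: CDB Mul1=640 // r0:5,r1:320,r2:7,r3:Mul2,r4:8
cycle 15: - // r0:5,r1:320,r2:7,r3:Mul2,r4:8
cycle 16: - // r0:5,r1:320,r2:7,r3:Mul2,r4:8
cycle 17: - // r0:5,r1:320,r2:7,r3:Mul2,r4:8
cycle 18: CDB Mul2=5120 // r0:5,r1:320,r2:7,r3:5120,r4:8

STATUS = VALUE 5120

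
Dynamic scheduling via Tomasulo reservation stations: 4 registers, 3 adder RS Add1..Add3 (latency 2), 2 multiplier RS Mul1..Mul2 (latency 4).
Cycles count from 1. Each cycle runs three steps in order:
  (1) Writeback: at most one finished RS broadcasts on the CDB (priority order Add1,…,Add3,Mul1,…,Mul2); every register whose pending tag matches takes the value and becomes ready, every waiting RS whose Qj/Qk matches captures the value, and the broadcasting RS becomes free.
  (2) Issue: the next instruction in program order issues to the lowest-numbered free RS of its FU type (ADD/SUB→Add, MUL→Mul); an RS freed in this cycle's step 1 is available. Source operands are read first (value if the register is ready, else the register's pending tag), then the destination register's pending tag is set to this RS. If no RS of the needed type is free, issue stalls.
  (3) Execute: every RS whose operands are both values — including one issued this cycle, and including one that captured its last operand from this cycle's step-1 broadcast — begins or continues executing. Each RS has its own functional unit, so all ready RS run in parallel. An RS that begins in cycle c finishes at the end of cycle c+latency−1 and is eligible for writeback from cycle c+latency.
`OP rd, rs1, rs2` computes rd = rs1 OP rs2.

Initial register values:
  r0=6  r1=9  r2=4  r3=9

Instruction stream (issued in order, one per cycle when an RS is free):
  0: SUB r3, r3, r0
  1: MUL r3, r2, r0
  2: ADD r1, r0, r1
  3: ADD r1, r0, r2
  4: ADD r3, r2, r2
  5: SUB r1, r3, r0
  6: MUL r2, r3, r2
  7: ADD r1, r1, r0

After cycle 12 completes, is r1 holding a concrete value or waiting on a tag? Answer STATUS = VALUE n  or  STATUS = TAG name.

STATUS = VALUE 8

  c1: issue SUB r3<-Add1  regs: r0:6,r1:9,r2:4,r3:Add1
  c2: issue MUL r3<-Mul1  regs: r0:6,r1:9,r2:4,r3:Mul1
  c3: CDB Add1=3; issue ADD r1<-Add1  regs: r0:6,r1:Add1,r2:4,r3:Mul1
  c4: issue ADD r1<-Add2  regs: r0:6,r1:Add2,r2:4,r3:Mul1
  c5: CDB Add1=15; issue ADD r3<-Add1  regs: r0:6,r1:Add2,r2:4,r3:Add1
  c6: CDB Add2=10; issue SUB r1<-Add2  regs: r0:6,r1:Add2,r2:4,r3:Add1
  c7: CDB Add1=8; issue MUL r2<-Mul2  regs: r0:6,r1:Add2,r2:Mul2,r3:8
  c8: CDB Mul1=24; issue ADD r1<-Add1  regs: r0:6,r1:Add1,r2:Mul2,r3:8
  c9: CDB Add2=2  regs: r0:6,r1:Add1,r2:Mul2,r3:8
  c10: -  regs: r0:6,r1:Add1,r2:Mul2,r3:8
  c11: CDB Add1=8  regs: r0:6,r1:8,r2:Mul2,r3:8
  c12: CDB Mul2=32  regs: r0:6,r1:8,r2:32,r3:8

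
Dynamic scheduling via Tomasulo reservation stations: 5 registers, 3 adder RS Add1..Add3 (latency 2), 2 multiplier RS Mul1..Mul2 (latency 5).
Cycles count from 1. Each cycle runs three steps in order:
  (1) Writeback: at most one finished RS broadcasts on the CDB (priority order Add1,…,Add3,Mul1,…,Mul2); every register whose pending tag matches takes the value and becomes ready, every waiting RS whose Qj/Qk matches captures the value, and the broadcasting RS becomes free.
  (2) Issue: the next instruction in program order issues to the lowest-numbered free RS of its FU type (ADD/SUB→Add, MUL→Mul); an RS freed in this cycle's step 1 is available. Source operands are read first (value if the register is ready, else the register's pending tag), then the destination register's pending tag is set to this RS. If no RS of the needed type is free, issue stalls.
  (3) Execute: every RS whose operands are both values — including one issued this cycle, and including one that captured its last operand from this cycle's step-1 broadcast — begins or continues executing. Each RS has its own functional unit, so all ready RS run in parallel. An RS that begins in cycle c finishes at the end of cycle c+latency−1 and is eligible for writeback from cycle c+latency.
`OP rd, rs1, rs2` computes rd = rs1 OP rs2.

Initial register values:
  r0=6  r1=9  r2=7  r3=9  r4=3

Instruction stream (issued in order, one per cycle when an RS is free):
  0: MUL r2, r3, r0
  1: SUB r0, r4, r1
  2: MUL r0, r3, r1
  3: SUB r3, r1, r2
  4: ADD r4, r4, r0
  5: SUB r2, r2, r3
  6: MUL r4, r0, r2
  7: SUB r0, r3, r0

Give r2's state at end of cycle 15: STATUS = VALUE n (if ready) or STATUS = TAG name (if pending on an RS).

  c1: issue MUL r2<-Mul1  regs: r0:6,r1:9,r2:Mul1,r3:9,r4:3
  c2: issue SUB r0<-Add1  regs: r0:Add1,r1:9,r2:Mul1,r3:9,r4:3
  c3: issue MUL r0<-Mul2  regs: r0:Mul2,r1:9,r2:Mul1,r3:9,r4:3
  c4: CDB Add1=-6; issue SUB r3<-Add1  regs: r0:Mul2,r1:9,r2:Mul1,r3:Add1,r4:3
  c5: issue ADD r4<-Add2  regs: r0:Mul2,r1:9,r2:Mul1,r3:Add1,r4:Add2
  c6: CDB Mul1=54; issue SUB r2<-Add3  regs: r0:Mul2,r1:9,r2:Add3,r3:Add1,r4:Add2
  c7: issue MUL r4<-Mul1  regs: r0:Mul2,r1:9,r2:Add3,r3:Add1,r4:Mul1
  c8: CDB Add1=-45; issue SUB r0<-Add1  regs: r0:Add1,r1:9,r2:Add3,r3:-45,r4:Mul1
  c9: CDB Mul2=81  regs: r0:Add1,r1:9,r2:Add3,r3:-45,r4:Mul1
  c10: CDB Add3=99  regs: r0:Add1,r1:9,r2:99,r3:-45,r4:Mul1
  c11: CDB Add1=-126  regs: r0:-126,r1:9,r2:99,r3:-45,r4:Mul1
  c12: CDB Add2=84  regs: r0:-126,r1:9,r2:99,r3:-45,r4:Mul1
  c13: -  regs: r0:-126,r1:9,r2:99,r3:-45,r4:Mul1
  c14: -  regs: r0:-126,r1:9,r2:99,r3:-45,r4:Mul1
  c15: CDB Mul1=8019  regs: r0:-126,r1:9,r2:99,r3:-45,r4:8019

STATUS = VALUE 99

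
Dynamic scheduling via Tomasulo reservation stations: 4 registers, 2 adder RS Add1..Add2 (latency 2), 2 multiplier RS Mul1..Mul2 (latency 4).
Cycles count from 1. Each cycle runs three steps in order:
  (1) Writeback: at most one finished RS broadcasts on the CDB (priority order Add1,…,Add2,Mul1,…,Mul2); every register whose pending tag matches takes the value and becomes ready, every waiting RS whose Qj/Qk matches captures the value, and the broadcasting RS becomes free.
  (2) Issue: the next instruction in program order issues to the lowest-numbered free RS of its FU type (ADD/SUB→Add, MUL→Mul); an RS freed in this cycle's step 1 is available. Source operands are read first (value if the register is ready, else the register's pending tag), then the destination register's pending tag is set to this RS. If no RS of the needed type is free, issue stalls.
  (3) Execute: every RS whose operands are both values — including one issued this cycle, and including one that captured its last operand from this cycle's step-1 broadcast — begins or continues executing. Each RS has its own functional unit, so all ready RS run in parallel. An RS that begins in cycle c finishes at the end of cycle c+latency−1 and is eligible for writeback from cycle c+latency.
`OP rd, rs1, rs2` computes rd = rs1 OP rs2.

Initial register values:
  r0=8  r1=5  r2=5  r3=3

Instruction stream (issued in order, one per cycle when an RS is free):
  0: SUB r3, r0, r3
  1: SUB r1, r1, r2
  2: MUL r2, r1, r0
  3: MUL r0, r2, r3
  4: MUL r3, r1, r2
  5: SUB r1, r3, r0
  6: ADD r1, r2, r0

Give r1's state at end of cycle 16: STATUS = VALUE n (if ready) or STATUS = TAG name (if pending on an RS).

  c1: issue SUB r3<-Add1  regs: r0:8,r1:5,r2:5,r3:Add1
  c2: issue SUB r1<-Add2  regs: r0:8,r1:Add2,r2:5,r3:Add1
  c3: CDB Add1=5; issue MUL r2<-Mul1  regs: r0:8,r1:Add2,r2:Mul1,r3:5
  c4: CDB Add2=0; issue MUL r0<-Mul2  regs: r0:Mul2,r1:0,r2:Mul1,r3:5
  c5: stall  regs: r0:Mul2,r1:0,r2:Mul1,r3:5
  c6: stall  regs: r0:Mul2,r1:0,r2:Mul1,r3:5
  c7: stall  regs: r0:Mul2,r1:0,r2:Mul1,r3:5
  c8: CDB Mul1=0; issue MUL r3<-Mul1  regs: r0:Mul2,r1:0,r2:0,r3:Mul1
  c9: issue SUB r1<-Add1  regs: r0:Mul2,r1:Add1,r2:0,r3:Mul1
  c10: issue ADD r1<-Add2  regs: r0:Mul2,r1:Add2,r2:0,r3:Mul1
  c11: -  regs: r0:Mul2,r1:Add2,r2:0,r3:Mul1
  c12: CDB Mul1=0  regs: r0:Mul2,r1:Add2,r2:0,r3:0
  c13: CDB Mul2=0  regs: r0:0,r1:Add2,r2:0,r3:0
  c14: -  regs: r0:0,r1:Add2,r2:0,r3:0
  c15: CDB Add1=0  regs: r0:0,r1:Add2,r2:0,r3:0
  c16: CDB Add2=0  regs: r0:0,r1:0,r2:0,r3:0

STATUS = VALUE 0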